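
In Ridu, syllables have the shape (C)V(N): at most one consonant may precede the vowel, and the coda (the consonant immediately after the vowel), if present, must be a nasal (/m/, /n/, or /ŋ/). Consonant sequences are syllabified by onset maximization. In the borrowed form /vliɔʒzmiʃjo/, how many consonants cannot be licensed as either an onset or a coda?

4

The consonants /v/, /ʒ/, /z/, /ʃ/ cannot be parsed into a legal (C)V(N) syllable (only a nasal (/m/, /n/, or /ŋ/) is licensed in coda position; onsets are limited to one consonant).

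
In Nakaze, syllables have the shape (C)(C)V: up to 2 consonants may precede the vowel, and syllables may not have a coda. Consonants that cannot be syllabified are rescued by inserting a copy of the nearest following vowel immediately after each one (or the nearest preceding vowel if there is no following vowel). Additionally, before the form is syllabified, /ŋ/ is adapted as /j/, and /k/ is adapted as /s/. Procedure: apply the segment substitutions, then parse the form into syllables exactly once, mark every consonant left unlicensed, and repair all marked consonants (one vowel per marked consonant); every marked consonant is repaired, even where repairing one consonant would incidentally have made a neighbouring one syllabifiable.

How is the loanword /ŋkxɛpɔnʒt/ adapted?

Substitution: /ŋ/ → /j/, /k/ → /s/, giving /jsxɛpɔnʒt/.
Syllabifying with onset maximization leaves /j/, /n/, /ʒ/, /t/ stranded (no codas are permitted; onsets may contain at most 2 consonants).
Epenthesis after each stranded consonant: /j/ → /jɛ/, /n/ → /nɔ/, /ʒ/ → /ʒɔ/, /t/ → /tɔ/.

jɛsxɛpɔnɔʒɔtɔ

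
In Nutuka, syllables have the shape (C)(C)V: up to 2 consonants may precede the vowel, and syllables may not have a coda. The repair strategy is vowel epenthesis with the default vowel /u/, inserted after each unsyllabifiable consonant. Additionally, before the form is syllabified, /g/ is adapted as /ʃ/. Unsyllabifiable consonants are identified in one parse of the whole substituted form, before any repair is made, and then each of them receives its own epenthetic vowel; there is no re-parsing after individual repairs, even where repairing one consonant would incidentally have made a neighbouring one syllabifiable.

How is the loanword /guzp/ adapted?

ʃuzupu

Substitution: /g/ → /ʃ/, giving /ʃuzp/.
Under (C)(C)V, the unsyllabifiable consonants are /z/, /p/ (no codas are permitted; onsets may contain at most 2 consonants).
Inserting the epenthetic vowel yields /z/ → /zu/, /p/ → /pu/.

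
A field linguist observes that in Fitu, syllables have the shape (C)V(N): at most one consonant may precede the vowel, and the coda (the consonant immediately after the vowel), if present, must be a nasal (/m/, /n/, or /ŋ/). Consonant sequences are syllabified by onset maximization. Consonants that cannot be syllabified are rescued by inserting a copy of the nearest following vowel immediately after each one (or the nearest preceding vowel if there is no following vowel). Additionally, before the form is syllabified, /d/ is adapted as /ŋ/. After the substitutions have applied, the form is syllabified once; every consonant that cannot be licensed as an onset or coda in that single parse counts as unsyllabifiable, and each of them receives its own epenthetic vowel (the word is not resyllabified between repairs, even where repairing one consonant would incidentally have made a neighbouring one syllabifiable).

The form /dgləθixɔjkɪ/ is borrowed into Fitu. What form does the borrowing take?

Substitution: /d/ → /ŋ/, giving /ŋgləθixɔjkɪ/.
Syllabifying with onset maximization leaves /ŋ/, /g/, /j/ stranded (only a nasal (/m/, /n/, or /ŋ/) is licensed in coda position; onsets are limited to one consonant).
Inserting the epenthetic vowel yields /ŋ/ → /ŋə/, /g/ → /gə/, /j/ → /jɪ/.

ŋəgələθixɔjɪkɪ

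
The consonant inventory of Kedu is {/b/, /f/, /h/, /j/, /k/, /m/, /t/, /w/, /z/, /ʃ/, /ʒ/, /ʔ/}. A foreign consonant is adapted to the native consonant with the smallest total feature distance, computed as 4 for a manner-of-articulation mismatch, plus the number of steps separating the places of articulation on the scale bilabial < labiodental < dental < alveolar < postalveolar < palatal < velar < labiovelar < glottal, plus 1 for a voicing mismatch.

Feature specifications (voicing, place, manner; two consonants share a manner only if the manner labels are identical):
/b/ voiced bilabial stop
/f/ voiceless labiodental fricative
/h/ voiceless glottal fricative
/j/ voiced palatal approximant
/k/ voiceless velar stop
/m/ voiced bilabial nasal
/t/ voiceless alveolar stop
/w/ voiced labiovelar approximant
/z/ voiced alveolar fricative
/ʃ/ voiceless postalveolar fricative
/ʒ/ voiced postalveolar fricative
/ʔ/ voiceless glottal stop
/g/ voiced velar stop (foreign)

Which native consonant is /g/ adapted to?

k

/k/ is closest: same manner (stop), place distance 0 (velar→velar), voicing differs (+1); total 1. Next closest is /ʔ/ at distance 3.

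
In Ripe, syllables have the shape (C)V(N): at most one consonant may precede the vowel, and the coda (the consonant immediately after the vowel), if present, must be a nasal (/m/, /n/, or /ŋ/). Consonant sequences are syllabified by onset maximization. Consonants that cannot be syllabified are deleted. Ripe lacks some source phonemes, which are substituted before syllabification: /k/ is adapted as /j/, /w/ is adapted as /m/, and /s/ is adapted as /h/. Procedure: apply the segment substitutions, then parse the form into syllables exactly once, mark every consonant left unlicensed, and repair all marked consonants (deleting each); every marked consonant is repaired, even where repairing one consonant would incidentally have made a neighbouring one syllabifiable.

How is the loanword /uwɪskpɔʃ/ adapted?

umɪpɔ

Substitution: /w/ → /m/, /s/ → /h/, /k/ → /j/, giving /umɪhjpɔʃ/.
Syllabifying with onset maximization leaves /h/, /j/, /ʃ/ stranded (only a nasal (/m/, /n/, or /ŋ/) is licensed in coda position; onsets are limited to one consonant).
Each unlicensed consonant is deleted: /h/, /j/, /ʃ/.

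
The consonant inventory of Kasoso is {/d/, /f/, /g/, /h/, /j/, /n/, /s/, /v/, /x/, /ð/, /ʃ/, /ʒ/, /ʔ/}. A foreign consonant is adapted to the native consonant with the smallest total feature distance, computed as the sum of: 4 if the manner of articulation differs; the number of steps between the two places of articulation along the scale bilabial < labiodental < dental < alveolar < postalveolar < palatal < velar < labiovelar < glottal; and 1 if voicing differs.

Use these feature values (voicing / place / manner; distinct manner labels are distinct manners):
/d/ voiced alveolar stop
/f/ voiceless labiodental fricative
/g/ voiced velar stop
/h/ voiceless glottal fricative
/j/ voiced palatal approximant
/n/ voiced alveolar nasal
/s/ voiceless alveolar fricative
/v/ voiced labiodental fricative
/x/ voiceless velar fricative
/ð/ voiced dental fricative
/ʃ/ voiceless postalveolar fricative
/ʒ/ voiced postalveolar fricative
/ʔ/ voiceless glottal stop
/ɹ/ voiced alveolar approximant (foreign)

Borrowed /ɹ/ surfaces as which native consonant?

j

/j/ is closest: same manner (approximant), place distance 2 (alveolar→palatal), same voicing; total 2. Next closest is /d/ at distance 4.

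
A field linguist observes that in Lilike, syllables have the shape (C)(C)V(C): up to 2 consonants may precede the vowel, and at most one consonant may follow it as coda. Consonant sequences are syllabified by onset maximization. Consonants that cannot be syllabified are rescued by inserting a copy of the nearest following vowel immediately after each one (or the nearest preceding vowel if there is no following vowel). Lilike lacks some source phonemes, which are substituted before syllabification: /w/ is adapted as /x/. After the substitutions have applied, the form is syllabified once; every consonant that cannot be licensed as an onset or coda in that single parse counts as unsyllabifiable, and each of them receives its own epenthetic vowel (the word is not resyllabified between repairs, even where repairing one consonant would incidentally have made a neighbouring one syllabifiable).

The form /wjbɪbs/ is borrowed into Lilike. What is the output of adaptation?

Substitution: /w/ → /x/, giving /xjbɪbs/.
Syllabifying with onset maximization leaves /x/, /s/ stranded (at most one coda consonant is licensed; onsets may contain at most 2 consonants).
Each unlicensed consonant becomes the onset of a new syllable: /x/ → /xɪ/, /s/ → /sɪ/.

xɪjbɪbsɪ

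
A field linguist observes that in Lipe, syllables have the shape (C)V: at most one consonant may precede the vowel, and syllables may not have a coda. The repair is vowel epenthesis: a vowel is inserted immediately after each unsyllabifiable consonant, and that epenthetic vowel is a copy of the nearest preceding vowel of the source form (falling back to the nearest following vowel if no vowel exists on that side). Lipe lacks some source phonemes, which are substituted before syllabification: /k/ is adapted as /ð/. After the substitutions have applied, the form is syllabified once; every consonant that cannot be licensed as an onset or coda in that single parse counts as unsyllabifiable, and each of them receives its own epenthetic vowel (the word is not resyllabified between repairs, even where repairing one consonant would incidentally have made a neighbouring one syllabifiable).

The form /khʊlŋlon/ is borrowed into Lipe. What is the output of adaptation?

Substitution: /k/ → /ð/, giving /ðhʊlŋlon/.
Syllabifying with onset maximization leaves /ð/, /l/, /ŋ/, /n/ stranded (no codas are permitted; onsets are limited to one consonant).
Inserting the epenthetic vowel yields /ð/ → /ðʊ/, /l/ → /lʊ/, /ŋ/ → /ŋʊ/, /n/ → /no/.

ðʊhʊlʊŋʊlono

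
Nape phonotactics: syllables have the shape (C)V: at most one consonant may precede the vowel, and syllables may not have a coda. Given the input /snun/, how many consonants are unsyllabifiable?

2

The consonants /s/, /n/ cannot be parsed into a legal (C)V syllable (no codas are permitted; onsets are limited to one consonant).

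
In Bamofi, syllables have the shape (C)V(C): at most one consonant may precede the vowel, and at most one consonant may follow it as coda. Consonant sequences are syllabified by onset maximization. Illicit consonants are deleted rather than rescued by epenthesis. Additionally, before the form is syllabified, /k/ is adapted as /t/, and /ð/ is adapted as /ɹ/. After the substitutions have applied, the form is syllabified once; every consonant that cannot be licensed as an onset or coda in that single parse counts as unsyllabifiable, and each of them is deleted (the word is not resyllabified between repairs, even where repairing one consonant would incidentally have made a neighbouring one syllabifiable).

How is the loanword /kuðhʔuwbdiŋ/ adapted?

Substitution: /k/ → /t/, /ð/ → /ɹ/, giving /tuɹhʔuwbdiŋ/.
Under (C)V(C), the unsyllabifiable consonants are /h/, /b/ (at most one coda consonant is licensed; onsets are limited to one consonant).
Deletion applies to /h/, /b/.

tuɹʔuwdiŋ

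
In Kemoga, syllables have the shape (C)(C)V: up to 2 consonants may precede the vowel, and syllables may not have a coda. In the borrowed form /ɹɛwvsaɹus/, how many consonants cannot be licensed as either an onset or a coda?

2

Syllabifying with onset maximization leaves /w/, /s/ stranded (no codas are permitted; onsets may contain at most 2 consonants).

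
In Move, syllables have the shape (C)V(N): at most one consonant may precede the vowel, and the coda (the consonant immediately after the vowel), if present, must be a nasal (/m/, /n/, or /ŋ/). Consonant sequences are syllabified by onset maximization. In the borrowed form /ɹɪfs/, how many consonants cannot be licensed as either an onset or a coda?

2

Under (C)V(N), the unsyllabifiable consonants are /f/, /s/ (only a nasal (/m/, /n/, or /ŋ/) is licensed in coda position; onsets are limited to one consonant).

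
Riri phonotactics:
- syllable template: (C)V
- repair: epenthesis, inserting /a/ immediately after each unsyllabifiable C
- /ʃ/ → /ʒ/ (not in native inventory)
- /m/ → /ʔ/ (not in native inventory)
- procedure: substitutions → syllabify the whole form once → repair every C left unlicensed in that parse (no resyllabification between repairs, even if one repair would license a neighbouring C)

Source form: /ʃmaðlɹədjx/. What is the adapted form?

Substitution: /ʃ/ → /ʒ/, /m/ → /ʔ/, giving /ʒʔaðlɹədjx/.
The consonants /ʒ/, /ð/, /l/, /d/, /j/, /x/ cannot be parsed into a legal (C)V syllable (no codas are permitted; onsets are limited to one consonant).
Each unlicensed consonant becomes the onset of a new syllable: /ʒ/ → /ʒa/, /ð/ → /ða/, /l/ → /la/, /d/ → /da/, /j/ → /ja/, /x/ → /xa/.

ʒaʔaðalaɹədajaxa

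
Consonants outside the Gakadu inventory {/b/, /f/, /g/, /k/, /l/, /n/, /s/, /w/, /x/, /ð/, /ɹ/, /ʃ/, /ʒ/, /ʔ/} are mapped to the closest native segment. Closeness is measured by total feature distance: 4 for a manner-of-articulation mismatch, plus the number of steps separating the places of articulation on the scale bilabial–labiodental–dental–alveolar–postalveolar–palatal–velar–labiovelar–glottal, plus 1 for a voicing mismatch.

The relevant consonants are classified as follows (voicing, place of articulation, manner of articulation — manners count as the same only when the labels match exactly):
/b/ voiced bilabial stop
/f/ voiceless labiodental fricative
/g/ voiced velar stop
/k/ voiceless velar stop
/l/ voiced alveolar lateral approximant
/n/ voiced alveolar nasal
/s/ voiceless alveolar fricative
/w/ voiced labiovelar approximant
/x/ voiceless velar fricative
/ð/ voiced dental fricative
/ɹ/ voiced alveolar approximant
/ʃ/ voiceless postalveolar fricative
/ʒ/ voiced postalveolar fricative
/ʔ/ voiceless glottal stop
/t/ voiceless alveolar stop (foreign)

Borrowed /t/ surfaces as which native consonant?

k

/k/ is closest: same manner (stop), place distance 3 (alveolar→velar), same voicing; total 3. Next closest is /b/ at distance 4.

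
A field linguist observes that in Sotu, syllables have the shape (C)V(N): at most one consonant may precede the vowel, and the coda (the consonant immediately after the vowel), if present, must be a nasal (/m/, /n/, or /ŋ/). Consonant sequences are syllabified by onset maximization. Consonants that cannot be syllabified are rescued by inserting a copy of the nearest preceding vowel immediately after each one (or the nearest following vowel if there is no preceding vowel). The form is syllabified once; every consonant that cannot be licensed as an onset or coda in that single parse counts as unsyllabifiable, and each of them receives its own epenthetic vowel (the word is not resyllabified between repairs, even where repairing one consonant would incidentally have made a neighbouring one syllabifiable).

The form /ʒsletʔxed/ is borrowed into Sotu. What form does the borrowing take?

ʒeseleteʔexede

Syllabifying with onset maximization leaves /ʒ/, /s/, /t/, /ʔ/, /d/ stranded (only a nasal (/m/, /n/, or /ŋ/) is licensed in coda position; onsets are limited to one consonant).
Epenthesis after each stranded consonant: /ʒ/ → /ʒe/, /s/ → /se/, /t/ → /te/, /ʔ/ → /ʔe/, /d/ → /de/.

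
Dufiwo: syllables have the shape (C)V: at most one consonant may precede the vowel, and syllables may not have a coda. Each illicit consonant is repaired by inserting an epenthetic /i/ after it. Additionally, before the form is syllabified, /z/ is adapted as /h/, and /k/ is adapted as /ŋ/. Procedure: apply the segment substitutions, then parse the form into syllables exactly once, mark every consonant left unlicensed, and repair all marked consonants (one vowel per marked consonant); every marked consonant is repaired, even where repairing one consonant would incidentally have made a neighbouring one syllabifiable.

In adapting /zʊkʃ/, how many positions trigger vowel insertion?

After substitution the input is /hʊŋʃ/.
The unsyllabifiable consonants are /ŋ/, /ʃ/; each receives one epenthetic vowel.

2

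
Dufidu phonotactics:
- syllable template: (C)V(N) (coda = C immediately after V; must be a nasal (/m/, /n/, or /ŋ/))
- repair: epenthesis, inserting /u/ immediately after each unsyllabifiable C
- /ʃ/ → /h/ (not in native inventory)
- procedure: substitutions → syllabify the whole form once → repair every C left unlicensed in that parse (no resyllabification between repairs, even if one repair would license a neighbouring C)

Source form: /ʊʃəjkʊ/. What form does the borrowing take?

Substitution: /ʃ/ → /h/, giving /ʊhəjkʊ/.
Syllabifying with onset maximization leaves /j/ stranded (only a nasal (/m/, /n/, or /ŋ/) is licensed in coda position; onsets are limited to one consonant).
Inserting the epenthetic vowel yields /j/ → /ju/.

ʊhəjukʊ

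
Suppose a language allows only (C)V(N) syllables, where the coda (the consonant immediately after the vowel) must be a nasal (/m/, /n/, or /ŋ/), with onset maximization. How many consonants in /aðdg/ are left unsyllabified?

3

Under (C)V(N), the unsyllabifiable consonants are /ð/, /d/, /g/ (only a nasal (/m/, /n/, or /ŋ/) is licensed in coda position; onsets are limited to one consonant).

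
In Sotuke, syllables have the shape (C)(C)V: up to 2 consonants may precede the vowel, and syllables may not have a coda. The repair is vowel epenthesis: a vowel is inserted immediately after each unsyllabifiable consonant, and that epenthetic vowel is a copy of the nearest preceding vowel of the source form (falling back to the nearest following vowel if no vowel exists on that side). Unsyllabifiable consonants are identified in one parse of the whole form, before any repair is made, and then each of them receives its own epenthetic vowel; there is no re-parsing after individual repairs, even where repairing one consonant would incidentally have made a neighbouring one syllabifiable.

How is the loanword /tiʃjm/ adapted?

Under (C)(C)V, the unsyllabifiable consonants are /ʃ/, /j/, /m/ (no codas are permitted; onsets may contain at most 2 consonants).
Each unlicensed consonant becomes the onset of a new syllable: /ʃ/ → /ʃi/, /j/ → /ji/, /m/ → /mi/.

tiʃijimi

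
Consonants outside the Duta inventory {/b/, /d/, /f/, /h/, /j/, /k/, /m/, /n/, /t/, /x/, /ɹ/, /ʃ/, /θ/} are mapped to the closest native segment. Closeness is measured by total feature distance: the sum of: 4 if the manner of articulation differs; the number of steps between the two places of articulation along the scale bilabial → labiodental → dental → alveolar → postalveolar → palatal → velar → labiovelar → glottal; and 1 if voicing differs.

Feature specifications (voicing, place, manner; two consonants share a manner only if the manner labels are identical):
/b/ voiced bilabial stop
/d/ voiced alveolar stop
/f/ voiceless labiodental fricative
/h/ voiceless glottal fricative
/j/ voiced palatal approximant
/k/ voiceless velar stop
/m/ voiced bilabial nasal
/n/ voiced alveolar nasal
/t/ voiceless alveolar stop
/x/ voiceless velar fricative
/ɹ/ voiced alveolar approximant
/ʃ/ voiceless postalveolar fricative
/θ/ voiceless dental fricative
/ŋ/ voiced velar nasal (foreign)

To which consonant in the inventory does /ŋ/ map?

/n/ is closest: same manner (nasal), place distance 3 (velar→alveolar), same voicing; total 3. Next closest is /j/ at distance 5.

n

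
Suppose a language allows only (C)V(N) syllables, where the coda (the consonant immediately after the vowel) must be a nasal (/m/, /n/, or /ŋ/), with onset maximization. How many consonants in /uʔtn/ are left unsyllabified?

The consonants /ʔ/, /t/, /n/ cannot be parsed into a legal (C)V(N) syllable (only a nasal (/m/, /n/, or /ŋ/) is licensed in coda position; onsets are limited to one consonant).

3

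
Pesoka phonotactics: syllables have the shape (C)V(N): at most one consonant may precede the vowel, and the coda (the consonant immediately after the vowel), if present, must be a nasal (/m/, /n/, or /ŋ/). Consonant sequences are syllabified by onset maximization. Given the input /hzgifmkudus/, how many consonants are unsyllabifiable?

Syllabifying with onset maximization leaves /h/, /z/, /f/, /m/, /s/ stranded (only a nasal (/m/, /n/, or /ŋ/) is licensed in coda position; onsets are limited to one consonant).

5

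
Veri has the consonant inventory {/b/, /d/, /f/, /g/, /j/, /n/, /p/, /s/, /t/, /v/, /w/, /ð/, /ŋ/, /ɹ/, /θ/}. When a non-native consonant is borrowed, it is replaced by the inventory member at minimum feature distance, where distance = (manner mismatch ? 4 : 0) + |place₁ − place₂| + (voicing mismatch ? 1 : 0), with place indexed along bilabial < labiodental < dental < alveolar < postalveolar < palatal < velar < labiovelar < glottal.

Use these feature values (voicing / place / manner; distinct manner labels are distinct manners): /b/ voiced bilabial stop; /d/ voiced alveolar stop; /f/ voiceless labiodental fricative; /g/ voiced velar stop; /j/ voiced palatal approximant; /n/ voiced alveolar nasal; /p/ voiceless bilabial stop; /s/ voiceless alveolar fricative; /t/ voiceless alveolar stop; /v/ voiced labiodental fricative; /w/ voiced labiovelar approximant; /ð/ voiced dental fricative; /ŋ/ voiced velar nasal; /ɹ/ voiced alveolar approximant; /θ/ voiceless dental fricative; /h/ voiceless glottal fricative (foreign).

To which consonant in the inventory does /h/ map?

s

/s/ is closest: same manner (fricative), place distance 5 (glottal→alveolar), same voicing; total 5. Next closest is /w/ at distance 6.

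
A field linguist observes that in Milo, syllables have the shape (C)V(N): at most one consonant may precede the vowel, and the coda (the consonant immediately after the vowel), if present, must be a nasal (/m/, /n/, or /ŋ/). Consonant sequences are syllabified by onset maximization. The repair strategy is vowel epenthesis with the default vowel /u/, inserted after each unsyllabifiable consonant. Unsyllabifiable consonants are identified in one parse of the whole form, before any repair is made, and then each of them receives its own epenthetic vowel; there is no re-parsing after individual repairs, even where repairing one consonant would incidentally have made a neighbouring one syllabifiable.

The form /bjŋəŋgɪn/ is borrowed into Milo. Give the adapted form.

Under (C)V(N), the unsyllabifiable consonants are /b/, /j/ (only a nasal (/m/, /n/, or /ŋ/) is licensed in coda position; onsets are limited to one consonant).
Each unlicensed consonant becomes the onset of a new syllable: /b/ → /bu/, /j/ → /ju/.

bujuŋəŋgɪn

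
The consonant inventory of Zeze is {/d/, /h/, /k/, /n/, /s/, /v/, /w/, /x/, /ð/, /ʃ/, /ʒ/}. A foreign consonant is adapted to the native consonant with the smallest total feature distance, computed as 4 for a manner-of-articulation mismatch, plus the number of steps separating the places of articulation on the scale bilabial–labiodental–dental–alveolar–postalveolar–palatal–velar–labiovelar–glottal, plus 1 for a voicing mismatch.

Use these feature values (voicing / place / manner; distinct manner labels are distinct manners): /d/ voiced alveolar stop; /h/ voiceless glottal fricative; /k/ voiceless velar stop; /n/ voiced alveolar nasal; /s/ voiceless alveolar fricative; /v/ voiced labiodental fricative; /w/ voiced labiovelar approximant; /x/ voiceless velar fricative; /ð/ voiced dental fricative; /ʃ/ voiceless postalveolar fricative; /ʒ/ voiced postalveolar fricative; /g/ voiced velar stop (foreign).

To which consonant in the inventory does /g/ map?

k

/k/ is closest: same manner (stop), place distance 0 (velar→velar), voicing differs (+1); total 1. Next closest is /d/ at distance 3.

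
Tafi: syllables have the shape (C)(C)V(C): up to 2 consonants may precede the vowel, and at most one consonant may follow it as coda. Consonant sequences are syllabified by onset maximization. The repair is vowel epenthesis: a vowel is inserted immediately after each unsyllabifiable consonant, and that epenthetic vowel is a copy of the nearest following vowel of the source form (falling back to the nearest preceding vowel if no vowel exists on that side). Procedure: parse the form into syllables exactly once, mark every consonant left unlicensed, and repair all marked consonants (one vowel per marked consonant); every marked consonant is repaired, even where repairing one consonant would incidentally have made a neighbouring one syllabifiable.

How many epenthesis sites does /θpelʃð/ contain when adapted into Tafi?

The unsyllabifiable consonants are /ʃ/, /ð/; each receives one epenthetic vowel.

2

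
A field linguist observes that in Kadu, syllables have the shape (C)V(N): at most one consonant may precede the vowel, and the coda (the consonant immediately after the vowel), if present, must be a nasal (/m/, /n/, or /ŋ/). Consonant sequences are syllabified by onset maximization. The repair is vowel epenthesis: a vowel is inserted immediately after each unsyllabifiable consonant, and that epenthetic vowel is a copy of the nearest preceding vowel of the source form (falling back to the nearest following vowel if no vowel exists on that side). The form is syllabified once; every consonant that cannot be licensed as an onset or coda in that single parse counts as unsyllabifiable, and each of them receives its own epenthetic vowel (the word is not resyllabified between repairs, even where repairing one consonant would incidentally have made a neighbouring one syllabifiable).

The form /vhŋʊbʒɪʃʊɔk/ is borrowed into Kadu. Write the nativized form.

Syllabifying with onset maximization leaves /v/, /h/, /b/, /k/ stranded (only a nasal (/m/, /n/, or /ŋ/) is licensed in coda position; onsets are limited to one consonant).
Inserting the epenthetic vowel yields /v/ → /vʊ/, /h/ → /hʊ/, /b/ → /bʊ/, /k/ → /kɔ/.

vʊhʊŋʊbʊʒɪʃʊɔkɔ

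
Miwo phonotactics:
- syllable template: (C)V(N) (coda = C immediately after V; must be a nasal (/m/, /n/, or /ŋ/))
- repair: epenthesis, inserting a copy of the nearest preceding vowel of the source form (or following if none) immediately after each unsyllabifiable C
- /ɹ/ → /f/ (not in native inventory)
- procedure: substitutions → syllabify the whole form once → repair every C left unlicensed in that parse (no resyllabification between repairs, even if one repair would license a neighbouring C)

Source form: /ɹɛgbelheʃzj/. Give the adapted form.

fɛgɛbeleheʃezeje

Substitution: /ɹ/ → /f/, giving /fɛgbelheʃzj/.
The consonants /g/, /l/, /ʃ/, /z/, /j/ cannot be parsed into a legal (C)V(N) syllable (only a nasal (/m/, /n/, or /ŋ/) is licensed in coda position; onsets are limited to one consonant).
Each unlicensed consonant becomes the onset of a new syllable: /g/ → /gɛ/, /l/ → /le/, /ʃ/ → /ʃe/, /z/ → /ze/, /j/ → /je/.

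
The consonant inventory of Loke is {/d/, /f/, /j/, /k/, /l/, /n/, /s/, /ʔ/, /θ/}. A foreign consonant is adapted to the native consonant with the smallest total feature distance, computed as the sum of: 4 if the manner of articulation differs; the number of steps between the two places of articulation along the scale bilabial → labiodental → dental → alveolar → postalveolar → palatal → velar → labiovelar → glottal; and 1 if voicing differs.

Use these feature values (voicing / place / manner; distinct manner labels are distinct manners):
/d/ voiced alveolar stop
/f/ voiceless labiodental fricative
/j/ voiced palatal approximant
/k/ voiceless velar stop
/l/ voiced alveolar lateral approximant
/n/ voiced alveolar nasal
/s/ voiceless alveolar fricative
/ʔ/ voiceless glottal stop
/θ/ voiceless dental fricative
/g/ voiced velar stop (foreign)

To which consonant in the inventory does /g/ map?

/k/ is closest: same manner (stop), place distance 0 (velar→velar), voicing differs (+1); total 1. Next closest is /d/ at distance 3.

k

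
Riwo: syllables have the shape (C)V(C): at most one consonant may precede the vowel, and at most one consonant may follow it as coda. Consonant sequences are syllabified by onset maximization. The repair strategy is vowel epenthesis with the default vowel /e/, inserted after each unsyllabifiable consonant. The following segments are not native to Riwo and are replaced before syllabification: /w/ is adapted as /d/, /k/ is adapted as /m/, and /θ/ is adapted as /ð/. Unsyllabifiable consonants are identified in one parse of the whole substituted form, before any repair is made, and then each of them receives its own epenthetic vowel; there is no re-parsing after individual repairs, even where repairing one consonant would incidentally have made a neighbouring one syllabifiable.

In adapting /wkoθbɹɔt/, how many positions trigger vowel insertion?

After substitution the input is /dmoðbɹɔt/.
The unsyllabifiable consonants are /d/, /b/; each receives one epenthetic vowel.

2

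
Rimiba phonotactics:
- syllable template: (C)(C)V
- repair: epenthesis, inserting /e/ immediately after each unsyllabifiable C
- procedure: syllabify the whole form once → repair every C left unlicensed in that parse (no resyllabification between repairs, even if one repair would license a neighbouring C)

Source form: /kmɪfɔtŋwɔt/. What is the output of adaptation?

Syllabifying with onset maximization leaves /t/, /t/ stranded (no codas are permitted; onsets may contain at most 2 consonants).
Epenthesis after each stranded consonant: /t/ → /te/, /t/ → /te/.

kmɪfɔteŋwɔte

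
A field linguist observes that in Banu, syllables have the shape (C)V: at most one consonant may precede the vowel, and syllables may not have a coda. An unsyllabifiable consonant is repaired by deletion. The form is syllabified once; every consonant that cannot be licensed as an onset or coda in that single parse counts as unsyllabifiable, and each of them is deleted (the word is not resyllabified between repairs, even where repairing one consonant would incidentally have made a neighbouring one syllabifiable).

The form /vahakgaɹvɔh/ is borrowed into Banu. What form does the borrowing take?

vahagavɔ

Syllabifying with onset maximization leaves /k/, /ɹ/, /h/ stranded (no codas are permitted; onsets are limited to one consonant).
Each unlicensed consonant is deleted: /k/, /ɹ/, /h/.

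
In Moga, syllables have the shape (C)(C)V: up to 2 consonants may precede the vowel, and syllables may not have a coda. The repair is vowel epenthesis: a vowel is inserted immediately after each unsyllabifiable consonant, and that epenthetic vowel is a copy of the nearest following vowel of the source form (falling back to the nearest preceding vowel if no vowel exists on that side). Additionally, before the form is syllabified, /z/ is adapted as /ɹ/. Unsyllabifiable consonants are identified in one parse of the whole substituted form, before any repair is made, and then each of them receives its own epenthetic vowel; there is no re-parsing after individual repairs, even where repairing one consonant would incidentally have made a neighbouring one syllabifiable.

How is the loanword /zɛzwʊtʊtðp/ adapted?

ɹɛɹwʊtʊtʊðʊpʊ

Substitution: /z/ → /ɹ/, giving /ɹɛɹwʊtʊtðp/.
Syllabifying with onset maximization leaves /t/, /ð/, /p/ stranded (no codas are permitted; onsets may contain at most 2 consonants).
Inserting the epenthetic vowel yields /t/ → /tʊ/, /ð/ → /ðʊ/, /p/ → /pʊ/.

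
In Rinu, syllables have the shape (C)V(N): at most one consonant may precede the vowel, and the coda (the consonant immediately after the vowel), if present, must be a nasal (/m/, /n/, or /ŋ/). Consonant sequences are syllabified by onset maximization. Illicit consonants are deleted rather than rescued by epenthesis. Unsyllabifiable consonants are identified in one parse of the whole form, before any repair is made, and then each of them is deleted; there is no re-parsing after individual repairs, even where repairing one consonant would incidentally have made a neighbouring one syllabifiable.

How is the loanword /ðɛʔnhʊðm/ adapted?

ðɛhʊ

Syllabifying with onset maximization leaves /ʔ/, /n/, /ð/, /m/ stranded (only a nasal (/m/, /n/, or /ŋ/) is licensed in coda position; onsets are limited to one consonant).
Deleting the stranded consonants removes /ʔ/, /n/, /ð/, /m/.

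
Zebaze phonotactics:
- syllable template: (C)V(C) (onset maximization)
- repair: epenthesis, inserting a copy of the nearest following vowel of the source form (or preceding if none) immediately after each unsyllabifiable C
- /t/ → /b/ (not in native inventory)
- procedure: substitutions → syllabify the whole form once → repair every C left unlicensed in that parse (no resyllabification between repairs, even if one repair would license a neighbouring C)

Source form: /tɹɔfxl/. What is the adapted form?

bɔɹɔfxɔlɔ

Substitution: /t/ → /b/, giving /bɹɔfxl/.
Under (C)V(C), the unsyllabifiable consonants are /b/, /x/, /l/ (at most one coda consonant is licensed; onsets are limited to one consonant).
Each unlicensed consonant becomes the onset of a new syllable: /b/ → /bɔ/, /x/ → /xɔ/, /l/ → /lɔ/.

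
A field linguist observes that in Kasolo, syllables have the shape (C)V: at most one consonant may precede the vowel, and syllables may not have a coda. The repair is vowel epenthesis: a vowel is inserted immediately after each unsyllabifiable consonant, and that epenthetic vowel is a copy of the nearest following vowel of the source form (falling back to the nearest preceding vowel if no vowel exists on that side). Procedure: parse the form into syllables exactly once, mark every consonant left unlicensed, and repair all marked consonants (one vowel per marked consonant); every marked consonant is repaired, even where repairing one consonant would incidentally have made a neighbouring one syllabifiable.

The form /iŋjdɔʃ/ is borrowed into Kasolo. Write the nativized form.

iŋɔjɔdɔʃɔ

The consonants /ŋ/, /j/, /ʃ/ cannot be parsed into a legal (C)V syllable (no codas are permitted; onsets are limited to one consonant).
Inserting the epenthetic vowel yields /ŋ/ → /ŋɔ/, /j/ → /jɔ/, /ʃ/ → /ʃɔ/.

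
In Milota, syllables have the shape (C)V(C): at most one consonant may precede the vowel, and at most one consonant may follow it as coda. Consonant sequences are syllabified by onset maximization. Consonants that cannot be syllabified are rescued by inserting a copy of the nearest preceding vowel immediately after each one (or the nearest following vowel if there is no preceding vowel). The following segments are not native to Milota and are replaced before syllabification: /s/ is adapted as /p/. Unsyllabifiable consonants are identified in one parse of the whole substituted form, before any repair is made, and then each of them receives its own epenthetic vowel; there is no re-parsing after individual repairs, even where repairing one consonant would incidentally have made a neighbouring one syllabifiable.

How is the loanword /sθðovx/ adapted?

Substitution: /s/ → /p/, giving /pθðovx/.
The consonants /p/, /θ/, /x/ cannot be parsed into a legal (C)V(C) syllable (at most one coda consonant is licensed; onsets are limited to one consonant).
Epenthesis after each stranded consonant: /p/ → /po/, /θ/ → /θo/, /x/ → /xo/.

poθoðovxo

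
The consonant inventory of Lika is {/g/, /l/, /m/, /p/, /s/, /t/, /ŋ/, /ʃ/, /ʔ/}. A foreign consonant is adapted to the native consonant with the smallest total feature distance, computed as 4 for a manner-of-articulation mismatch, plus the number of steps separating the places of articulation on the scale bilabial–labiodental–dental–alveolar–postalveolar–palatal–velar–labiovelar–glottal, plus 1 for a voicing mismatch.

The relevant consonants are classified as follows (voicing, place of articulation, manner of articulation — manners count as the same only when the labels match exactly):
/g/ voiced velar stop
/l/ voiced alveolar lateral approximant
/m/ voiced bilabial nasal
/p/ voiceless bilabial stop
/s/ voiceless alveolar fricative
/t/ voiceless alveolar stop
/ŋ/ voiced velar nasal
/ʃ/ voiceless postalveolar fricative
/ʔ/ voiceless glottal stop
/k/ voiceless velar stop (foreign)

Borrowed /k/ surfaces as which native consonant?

g

/g/ is closest: same manner (stop), place distance 0 (velar→velar), voicing differs (+1); total 1. Next closest is /ʔ/ at distance 2.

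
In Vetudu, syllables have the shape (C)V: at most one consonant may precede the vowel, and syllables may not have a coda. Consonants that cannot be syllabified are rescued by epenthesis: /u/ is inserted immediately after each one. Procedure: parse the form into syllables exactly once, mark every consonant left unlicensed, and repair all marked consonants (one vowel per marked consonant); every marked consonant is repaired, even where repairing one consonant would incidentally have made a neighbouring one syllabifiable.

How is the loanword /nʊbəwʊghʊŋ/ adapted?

nʊbəwʊguhʊŋu

The consonants /g/, /ŋ/ cannot be parsed into a legal (C)V syllable (no codas are permitted; onsets are limited to one consonant).
Each unlicensed consonant becomes the onset of a new syllable: /g/ → /gu/, /ŋ/ → /ŋu/.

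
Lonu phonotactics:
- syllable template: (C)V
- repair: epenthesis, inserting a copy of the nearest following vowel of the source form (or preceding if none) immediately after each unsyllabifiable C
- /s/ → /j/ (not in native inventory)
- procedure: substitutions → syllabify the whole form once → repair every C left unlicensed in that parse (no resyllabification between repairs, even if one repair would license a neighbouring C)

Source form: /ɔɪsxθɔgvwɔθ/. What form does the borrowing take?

Substitution: /s/ → /j/, giving /ɔɪjxθɔgvwɔθ/.
Under (C)V, the unsyllabifiable consonants are /j/, /x/, /g/, /v/, /θ/ (no codas are permitted; onsets are limited to one consonant).
Each unlicensed consonant becomes the onset of a new syllable: /j/ → /jɔ/, /x/ → /xɔ/, /g/ → /gɔ/, /v/ → /vɔ/, /θ/ → /θɔ/.

ɔɪjɔxɔθɔgɔvɔwɔθɔ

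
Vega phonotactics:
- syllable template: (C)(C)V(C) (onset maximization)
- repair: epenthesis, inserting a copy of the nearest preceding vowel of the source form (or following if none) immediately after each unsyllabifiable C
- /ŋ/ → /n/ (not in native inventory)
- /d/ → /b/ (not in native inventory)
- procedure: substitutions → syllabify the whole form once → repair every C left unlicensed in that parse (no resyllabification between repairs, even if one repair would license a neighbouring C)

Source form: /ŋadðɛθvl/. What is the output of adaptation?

Substitution: /ŋ/ → /n/, /d/ → /b/, giving /nabðɛθvl/.
Under (C)(C)V(C), the unsyllabifiable consonants are /v/, /l/ (at most one coda consonant is licensed; onsets may contain at most 2 consonants).
Epenthesis after each stranded consonant: /v/ → /vɛ/, /l/ → /lɛ/.

nabðɛθvɛlɛ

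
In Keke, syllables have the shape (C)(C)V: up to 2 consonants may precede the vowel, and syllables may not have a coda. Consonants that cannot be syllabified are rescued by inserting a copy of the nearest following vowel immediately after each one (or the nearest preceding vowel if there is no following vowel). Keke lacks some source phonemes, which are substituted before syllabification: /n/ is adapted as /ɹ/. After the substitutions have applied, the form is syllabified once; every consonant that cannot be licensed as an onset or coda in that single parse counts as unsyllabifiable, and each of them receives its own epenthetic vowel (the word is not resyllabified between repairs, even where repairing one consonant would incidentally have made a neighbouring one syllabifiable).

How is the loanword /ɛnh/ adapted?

Substitution: /n/ → /ɹ/, giving /ɛɹh/.
Syllabifying with onset maximization leaves /ɹ/, /h/ stranded (no codas are permitted; onsets may contain at most 2 consonants).
Inserting the epenthetic vowel yields /ɹ/ → /ɹɛ/, /h/ → /hɛ/.

ɛɹɛhɛ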